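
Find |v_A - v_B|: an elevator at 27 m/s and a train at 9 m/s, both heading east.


Given: v_A = 27 m/s east, v_B = 9 m/s east
Both move in the same direction; relative speed = |v_A - v_B|
|27 - 9| = |18|
= 18 m/s

18 m/s


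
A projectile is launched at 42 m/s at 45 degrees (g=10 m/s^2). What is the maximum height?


Given: v0 = 42 m/s, theta = 45 deg, g = 10 m/s^2
sin^2(45) = 1/2
Using H = v0^2 * sin^2(theta) / (2*g)
H = 42^2 * 1/2 / (2*10)
H = 1764 * 1/2 / 20
H = 882 / 20
H = 441/10 m

441/10 m


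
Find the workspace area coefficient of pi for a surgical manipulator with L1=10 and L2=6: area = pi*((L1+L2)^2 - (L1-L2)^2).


Given: L1 = 10, L2 = 6
(L1+L2)^2 = (16)^2 = 256
(L1-L2)^2 = (4)^2 = 16
Difference = 256 - 16 = 240
This equals 4*L1*L2 = 4*10*6 = 240
Workspace area = 240*pi

240


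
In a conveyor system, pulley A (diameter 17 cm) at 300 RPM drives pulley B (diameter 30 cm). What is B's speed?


Given: D1 = 17 cm, w1 = 300 RPM, D2 = 30 cm
Using D1*w1 = D2*w2
w2 = D1*w1 / D2
w2 = 17*300 / 30
w2 = 5100 / 30
w2 = 170 RPM

170 RPM


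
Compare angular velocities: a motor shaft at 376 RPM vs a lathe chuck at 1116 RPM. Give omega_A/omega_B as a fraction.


Given: RPM_A = 376, RPM_B = 1116
omega = 2*pi*RPM/60, so omega_A/omega_B = RPM_A / RPM_B
omega_A/omega_B = 376 / 1116
omega_A/omega_B = 94/279

94/279


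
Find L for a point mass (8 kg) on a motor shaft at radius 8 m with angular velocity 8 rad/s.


Given: m = 8 kg, r = 8 m, omega = 8 rad/s
For a point mass: I = m*r^2
I = 8*8^2 = 8*64 = 512
L = I*omega = 512*8
L = 4096 kg*m^2/s

4096 kg*m^2/s


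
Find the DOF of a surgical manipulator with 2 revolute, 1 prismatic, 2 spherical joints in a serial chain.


Given: serial robot with 2 revolute, 1 prismatic, 2 spherical joints
DOF contribution per joint type: revolute=1, prismatic=1, spherical=3, fixed=0
DOF = 2*1 + 1*1 + 2*3
DOF = 9

9


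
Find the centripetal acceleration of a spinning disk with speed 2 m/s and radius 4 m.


Given: v = 2 m/s, r = 4 m
Using a_c = v^2 / r
a_c = 2^2 / 4
a_c = 4 / 4
a_c = 1 m/s^2

1 m/s^2


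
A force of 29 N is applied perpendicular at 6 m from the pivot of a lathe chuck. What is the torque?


Given: F = 29 N, r = 6 m, angle = 90 deg (perpendicular)
Using tau = F * r * sin(90)
sin(90) = 1
tau = 29 * 6 * 1
tau = 174 Nm

174 Nm


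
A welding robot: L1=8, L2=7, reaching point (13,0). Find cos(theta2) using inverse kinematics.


Given: L1 = 8, L2 = 7, target (x, y) = (13, 0)
Using cos(theta2) = (x^2 + y^2 - L1^2 - L2^2) / (2*L1*L2)
x^2 + y^2 = 13^2 + 0 = 169
L1^2 + L2^2 = 64 + 49 = 113
Numerator = 169 - 113 = 56
Denominator = 2*8*7 = 112
cos(theta2) = 56/112 = 1/2

1/2


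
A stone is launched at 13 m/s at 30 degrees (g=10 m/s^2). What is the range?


Given: v0 = 13 m/s, theta = 30 deg, g = 10 m/s^2
sin(2*30) = sin(60) = sqrt(3)/2
Using R = v0^2 * sin(2*theta) / g
R = 13^2 * (sqrt(3)/2) / 10
R = 169 * sqrt(3) / 20
R = 169/20*sqrt(3) m

169/20*sqrt(3) m


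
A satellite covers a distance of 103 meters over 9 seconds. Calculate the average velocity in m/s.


Given: distance d = 103 m, time t = 9 s
Using v = d / t
v = 103 / 9
v = 103/9 m/s

103/9 m/s


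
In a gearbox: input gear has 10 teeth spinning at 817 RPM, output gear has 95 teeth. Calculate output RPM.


Given: N1 = 10 teeth, w1 = 817 RPM, N2 = 95 teeth
Using N1*w1 = N2*w2
w2 = N1*w1 / N2
w2 = 10*817 / 95
w2 = 8170 / 95
w2 = 86 RPM

86 RPM


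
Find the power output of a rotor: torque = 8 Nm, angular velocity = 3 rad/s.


Given: tau = 8 Nm, omega = 3 rad/s
Using P = tau * omega
P = 8 * 3
P = 24 W

24 W


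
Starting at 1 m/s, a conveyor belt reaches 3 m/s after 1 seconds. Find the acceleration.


Given: initial velocity v0 = 1 m/s, final velocity v = 3 m/s, time t = 1 s
Using a = (v - v0) / t
a = (3 - 1) / 1
a = 2 / 1
a = 2 m/s^2

2 m/s^2


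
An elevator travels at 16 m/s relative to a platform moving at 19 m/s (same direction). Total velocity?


Given: object velocity = 16 m/s, platform velocity = 19 m/s (same direction)
Using classical velocity addition: v_total = v_object + v_platform
v_total = 16 + 19
v_total = 35 m/s

35 m/s


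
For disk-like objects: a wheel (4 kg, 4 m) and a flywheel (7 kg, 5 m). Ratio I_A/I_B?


Given: M1=4 kg, R1=4 m, M2=7 kg, R2=5 m
For a disk: I = (1/2)*M*R^2, so I_A/I_B = (M1*R1^2)/(M2*R2^2)
M1*R1^2 = 4*16 = 64
M2*R2^2 = 7*25 = 175
I_A/I_B = 64/175 = 64/175

64/175


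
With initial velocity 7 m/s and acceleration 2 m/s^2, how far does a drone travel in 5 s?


Given: v0 = 7 m/s, a = 2 m/s^2, t = 5 s
Using s = v0*t + (1/2)*a*t^2
s = 7*5 + (1/2)*2*5^2
s = 35 + (1/2)*50
s = 35 + 25
s = 60

60 m


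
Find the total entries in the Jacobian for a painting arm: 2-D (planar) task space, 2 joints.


Given: task space dimension = 2, joints = 2
Jacobian is a 2 x 2 matrix
Total entries = rows * columns
Total = 2 * 2
Total = 4

4


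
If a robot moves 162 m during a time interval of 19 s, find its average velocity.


Given: distance d = 162 m, time t = 19 s
Using v = d / t
v = 162 / 19
v = 162/19 m/s

162/19 m/s


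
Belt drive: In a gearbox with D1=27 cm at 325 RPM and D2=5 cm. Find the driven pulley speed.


Given: D1 = 27 cm, w1 = 325 RPM, D2 = 5 cm
Using D1*w1 = D2*w2
w2 = D1*w1 / D2
w2 = 27*325 / 5
w2 = 8775 / 5
w2 = 1755 RPM

1755 RPM


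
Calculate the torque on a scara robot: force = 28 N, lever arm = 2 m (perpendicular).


Given: F = 28 N, r = 2 m, angle = 90 deg (perpendicular)
Using tau = F * r * sin(90)
sin(90) = 1
tau = 28 * 2 * 1
tau = 56 Nm

56 Nm


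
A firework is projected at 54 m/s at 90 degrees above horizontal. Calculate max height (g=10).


Given: v0 = 54 m/s, theta = 90 deg, g = 10 m/s^2
sin^2(90) = 1
Using H = v0^2 * sin^2(theta) / (2*g)
H = 54^2 * 1 / (2*10)
H = 2916 * 1 / 20
H = 2916 / 20
H = 729/5 m

729/5 m


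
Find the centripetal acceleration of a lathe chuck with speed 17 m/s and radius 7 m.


Given: v = 17 m/s, r = 7 m
Using a_c = v^2 / r
a_c = 17^2 / 7
a_c = 289 / 7
a_c = 289/7 m/s^2

289/7 m/s^2


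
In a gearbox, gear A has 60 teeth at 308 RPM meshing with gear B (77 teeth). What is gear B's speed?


Given: N1 = 60 teeth, w1 = 308 RPM, N2 = 77 teeth
Using N1*w1 = N2*w2
w2 = N1*w1 / N2
w2 = 60*308 / 77
w2 = 18480 / 77
w2 = 240 RPM

240 RPM


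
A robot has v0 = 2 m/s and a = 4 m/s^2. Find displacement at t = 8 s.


Given: v0 = 2 m/s, a = 4 m/s^2, t = 8 s
Using s = v0*t + (1/2)*a*t^2
s = 2*8 + (1/2)*4*8^2
s = 16 + (1/2)*256
s = 16 + 128
s = 144

144 m


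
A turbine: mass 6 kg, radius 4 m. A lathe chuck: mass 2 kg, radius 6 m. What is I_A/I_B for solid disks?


Given: M1=6 kg, R1=4 m, M2=2 kg, R2=6 m
For a disk: I = (1/2)*M*R^2, so I_A/I_B = (M1*R1^2)/(M2*R2^2)
M1*R1^2 = 6*16 = 96
M2*R2^2 = 2*36 = 72
I_A/I_B = 96/72 = 4/3

4/3


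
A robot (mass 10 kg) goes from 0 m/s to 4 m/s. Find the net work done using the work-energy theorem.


Given: m = 10 kg, v0 = 0 m/s, v = 4 m/s
Using W = (1/2)*m*(v^2 - v0^2)
v^2 = 4^2 = 16
v0^2 = 0^2 = 0
v^2 - v0^2 = 16 - 0 = 16
W = (1/2)*10*16 = 80 J

80 J


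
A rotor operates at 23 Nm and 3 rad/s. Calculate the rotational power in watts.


Given: tau = 23 Nm, omega = 3 rad/s
Using P = tau * omega
P = 23 * 3
P = 69 W

69 W


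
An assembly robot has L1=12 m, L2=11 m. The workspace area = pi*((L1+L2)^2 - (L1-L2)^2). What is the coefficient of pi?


Given: L1 = 12, L2 = 11
(L1+L2)^2 = (23)^2 = 529
(L1-L2)^2 = (1)^2 = 1
Difference = 529 - 1 = 528
This equals 4*L1*L2 = 4*12*11 = 528
Workspace area = 528*pi

528


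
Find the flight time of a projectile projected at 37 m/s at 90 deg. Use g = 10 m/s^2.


Given: v0 = 37 m/s, theta = 90 deg, g = 10 m/s^2
sin(90) = 1
Using T = 2*v0*sin(theta) / g
T = 2*37*1 / 10
T = 74 / 10
T = 37/5 s

37/5 s


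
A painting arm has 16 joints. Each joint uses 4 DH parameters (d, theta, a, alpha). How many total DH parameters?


Given: 16 joints, 4 DH parameters per joint (d, theta, a, alpha)
Total DH parameters = number_of_joints * 4
Total = 16 * 4
Total = 64

64


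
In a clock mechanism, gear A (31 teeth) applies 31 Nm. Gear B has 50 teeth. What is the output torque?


Given: N1 = 31, N2 = 50, T1 = 31 Nm
Using T2/T1 = N2/N1
T2 = T1 * N2 / N1
T2 = 31 * 50 / 31
T2 = 1550 / 31
T2 = 50 Nm

50 Nm


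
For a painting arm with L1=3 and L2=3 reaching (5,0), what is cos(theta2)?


Given: L1 = 3, L2 = 3, target (x, y) = (5, 0)
Using cos(theta2) = (x^2 + y^2 - L1^2 - L2^2) / (2*L1*L2)
x^2 + y^2 = 5^2 + 0 = 25
L1^2 + L2^2 = 9 + 9 = 18
Numerator = 25 - 18 = 7
Denominator = 2*3*3 = 18
cos(theta2) = 7/18 = 7/18

7/18


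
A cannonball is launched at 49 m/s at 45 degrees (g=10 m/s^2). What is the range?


Given: v0 = 49 m/s, theta = 45 deg, g = 10 m/s^2
sin(2*45) = sin(90) = 1
Using R = v0^2 * sin(2*theta) / g
R = 49^2 * 1 / 10
R = 2401 / 10
R = 2401/10 m

2401/10 m


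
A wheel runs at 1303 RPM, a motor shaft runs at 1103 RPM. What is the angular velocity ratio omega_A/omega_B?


Given: RPM_A = 1303, RPM_B = 1103
omega = 2*pi*RPM/60, so omega_A/omega_B = RPM_A / RPM_B
omega_A/omega_B = 1303 / 1103
omega_A/omega_B = 1303/1103

1303/1103


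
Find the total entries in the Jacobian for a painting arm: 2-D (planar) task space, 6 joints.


Given: task space dimension = 2, joints = 6
Jacobian is a 2 x 6 matrix
Total entries = rows * columns
Total = 2 * 6
Total = 12

12


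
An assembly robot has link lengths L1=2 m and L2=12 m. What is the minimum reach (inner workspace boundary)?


Given: L1 = 2 m, L2 = 12 m
For a 2-link planar arm, min reach = |L1 - L2| (second link folded back)
Min reach = |2 - 12|
Min reach = 10 m

10 m


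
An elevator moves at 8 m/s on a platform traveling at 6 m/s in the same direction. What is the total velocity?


Given: object velocity = 8 m/s, platform velocity = 6 m/s (same direction)
Using classical velocity addition: v_total = v_object + v_platform
v_total = 8 + 6
v_total = 14 m/s

14 m/s


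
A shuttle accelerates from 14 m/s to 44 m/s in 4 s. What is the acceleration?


Given: initial velocity v0 = 14 m/s, final velocity v = 44 m/s, time t = 4 s
Using a = (v - v0) / t
a = (44 - 14) / 4
a = 30 / 4
a = 15/2 m/s^2

15/2 m/s^2


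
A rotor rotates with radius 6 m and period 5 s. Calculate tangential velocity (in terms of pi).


Given: radius r = 6 m, period T = 5 s
Using v = 2*pi*r / T
v = 2*pi*6 / 5
v = 12*pi / 5
v = 12/5*pi m/s

12/5*pi m/s


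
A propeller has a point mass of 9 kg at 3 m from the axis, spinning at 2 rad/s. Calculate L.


Given: m = 9 kg, r = 3 m, omega = 2 rad/s
For a point mass: I = m*r^2
I = 9*3^2 = 9*9 = 81
L = I*omega = 81*2
L = 162 kg*m^2/s

162 kg*m^2/s


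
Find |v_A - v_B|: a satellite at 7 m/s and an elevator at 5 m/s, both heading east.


Given: v_A = 7 m/s east, v_B = 5 m/s east
Both move in the same direction; relative speed = |v_A - v_B|
|7 - 5| = |2|
= 2 m/s

2 m/s


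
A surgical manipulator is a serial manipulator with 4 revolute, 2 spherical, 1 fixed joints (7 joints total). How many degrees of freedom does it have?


Given: serial robot with 4 revolute, 2 spherical, 1 fixed joints
DOF contribution per joint type: revolute=1, prismatic=1, spherical=3, fixed=0
DOF = 4*1 + 2*3 + 1*0
DOF = 10

10


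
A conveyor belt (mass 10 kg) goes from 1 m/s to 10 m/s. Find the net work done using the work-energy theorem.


Given: m = 10 kg, v0 = 1 m/s, v = 10 m/s
Using W = (1/2)*m*(v^2 - v0^2)
v^2 = 10^2 = 100
v0^2 = 1^2 = 1
v^2 - v0^2 = 100 - 1 = 99
W = (1/2)*10*99 = 495 J

495 J


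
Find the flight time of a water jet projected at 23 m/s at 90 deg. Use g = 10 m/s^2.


Given: v0 = 23 m/s, theta = 90 deg, g = 10 m/s^2
sin(90) = 1
Using T = 2*v0*sin(theta) / g
T = 2*23*1 / 10
T = 46 / 10
T = 23/5 s

23/5 s


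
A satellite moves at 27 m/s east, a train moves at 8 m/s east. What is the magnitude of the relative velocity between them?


Given: v_A = 27 m/s east, v_B = 8 m/s east
Both move in the same direction; relative speed = |v_A - v_B|
|27 - 8| = |19|
= 19 m/s

19 m/s


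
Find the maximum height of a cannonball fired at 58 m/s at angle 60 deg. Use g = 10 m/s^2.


Given: v0 = 58 m/s, theta = 60 deg, g = 10 m/s^2
sin^2(60) = 3/4
Using H = v0^2 * sin^2(theta) / (2*g)
H = 58^2 * 3/4 / (2*10)
H = 3364 * 3/4 / 20
H = 2523 / 20
H = 2523/20 m

2523/20 m


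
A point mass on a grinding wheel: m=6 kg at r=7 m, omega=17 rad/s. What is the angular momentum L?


Given: m = 6 kg, r = 7 m, omega = 17 rad/s
For a point mass: I = m*r^2
I = 6*7^2 = 6*49 = 294
L = I*omega = 294*17
L = 4998 kg*m^2/s

4998 kg*m^2/s


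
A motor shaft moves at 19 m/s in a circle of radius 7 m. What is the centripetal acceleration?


Given: v = 19 m/s, r = 7 m
Using a_c = v^2 / r
a_c = 19^2 / 7
a_c = 361 / 7
a_c = 361/7 m/s^2

361/7 m/s^2


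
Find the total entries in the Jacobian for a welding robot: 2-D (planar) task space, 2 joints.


Given: task space dimension = 2, joints = 2
Jacobian is a 2 x 2 matrix
Total entries = rows * columns
Total = 2 * 2
Total = 4

4


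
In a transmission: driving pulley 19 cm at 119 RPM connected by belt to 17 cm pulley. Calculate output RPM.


Given: D1 = 19 cm, w1 = 119 RPM, D2 = 17 cm
Using D1*w1 = D2*w2
w2 = D1*w1 / D2
w2 = 19*119 / 17
w2 = 2261 / 17
w2 = 133 RPM

133 RPM


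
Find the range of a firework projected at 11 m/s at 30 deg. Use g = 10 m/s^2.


Given: v0 = 11 m/s, theta = 30 deg, g = 10 m/s^2
sin(2*30) = sin(60) = sqrt(3)/2
Using R = v0^2 * sin(2*theta) / g
R = 11^2 * (sqrt(3)/2) / 10
R = 121 * sqrt(3) / 20
R = 121/20*sqrt(3) m

121/20*sqrt(3) m


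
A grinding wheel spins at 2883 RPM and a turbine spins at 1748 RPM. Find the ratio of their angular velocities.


Given: RPM_A = 2883, RPM_B = 1748
omega = 2*pi*RPM/60, so omega_A/omega_B = RPM_A / RPM_B
omega_A/omega_B = 2883 / 1748
omega_A/omega_B = 2883/1748

2883/1748


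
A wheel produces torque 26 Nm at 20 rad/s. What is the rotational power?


Given: tau = 26 Nm, omega = 20 rad/s
Using P = tau * omega
P = 26 * 20
P = 520 W

520 W


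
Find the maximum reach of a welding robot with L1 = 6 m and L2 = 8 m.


Given: L1 = 6 m, L2 = 8 m
For a 2-link planar arm, max reach = L1 + L2 (fully extended)
Max reach = 6 + 8
Max reach = 14 m

14 m


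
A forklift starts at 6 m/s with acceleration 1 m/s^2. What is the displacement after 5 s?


Given: v0 = 6 m/s, a = 1 m/s^2, t = 5 s
Using s = v0*t + (1/2)*a*t^2
s = 6*5 + (1/2)*1*5^2
s = 30 + (1/2)*25
s = 30 + 25/2
s = 85/2

85/2 m


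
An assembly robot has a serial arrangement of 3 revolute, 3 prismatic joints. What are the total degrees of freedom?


Given: serial robot with 3 revolute, 3 prismatic joints
DOF contribution per joint type: revolute=1, prismatic=1, spherical=3, fixed=0
DOF = 3*1 + 3*1
DOF = 6

6


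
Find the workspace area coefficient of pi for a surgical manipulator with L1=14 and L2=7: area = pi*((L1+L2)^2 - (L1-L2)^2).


Given: L1 = 14, L2 = 7
(L1+L2)^2 = (21)^2 = 441
(L1-L2)^2 = (7)^2 = 49
Difference = 441 - 49 = 392
This equals 4*L1*L2 = 4*14*7 = 392
Workspace area = 392*pi

392


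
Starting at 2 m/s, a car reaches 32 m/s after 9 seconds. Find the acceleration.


Given: initial velocity v0 = 2 m/s, final velocity v = 32 m/s, time t = 9 s
Using a = (v - v0) / t
a = (32 - 2) / 9
a = 30 / 9
a = 10/3 m/s^2

10/3 m/s^2


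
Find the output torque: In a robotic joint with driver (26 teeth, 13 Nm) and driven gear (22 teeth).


Given: N1 = 26, N2 = 22, T1 = 13 Nm
Using T2/T1 = N2/N1
T2 = T1 * N2 / N1
T2 = 13 * 22 / 26
T2 = 286 / 26
T2 = 11 Nm

11 Nm


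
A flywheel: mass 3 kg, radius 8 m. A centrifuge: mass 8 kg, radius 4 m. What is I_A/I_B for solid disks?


Given: M1=3 kg, R1=8 m, M2=8 kg, R2=4 m
For a disk: I = (1/2)*M*R^2, so I_A/I_B = (M1*R1^2)/(M2*R2^2)
M1*R1^2 = 3*64 = 192
M2*R2^2 = 8*16 = 128
I_A/I_B = 192/128 = 3/2

3/2


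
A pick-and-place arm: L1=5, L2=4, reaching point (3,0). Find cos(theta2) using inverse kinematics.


Given: L1 = 5, L2 = 4, target (x, y) = (3, 0)
Using cos(theta2) = (x^2 + y^2 - L1^2 - L2^2) / (2*L1*L2)
x^2 + y^2 = 3^2 + 0 = 9
L1^2 + L2^2 = 25 + 16 = 41
Numerator = 9 - 41 = -32
Denominator = 2*5*4 = 40
cos(theta2) = -32/40 = -4/5

-4/5


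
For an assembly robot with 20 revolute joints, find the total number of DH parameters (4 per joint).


Given: 20 joints, 4 DH parameters per joint (d, theta, a, alpha)
Total DH parameters = number_of_joints * 4
Total = 20 * 4
Total = 80

80


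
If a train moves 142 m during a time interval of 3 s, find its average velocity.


Given: distance d = 142 m, time t = 3 s
Using v = d / t
v = 142 / 3
v = 142/3 m/s

142/3 m/s


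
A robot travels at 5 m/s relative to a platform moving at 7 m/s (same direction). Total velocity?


Given: object velocity = 5 m/s, platform velocity = 7 m/s (same direction)
Using classical velocity addition: v_total = v_object + v_platform
v_total = 5 + 7
v_total = 12 m/s

12 m/s


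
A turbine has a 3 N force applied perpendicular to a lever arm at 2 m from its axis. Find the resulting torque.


Given: F = 3 N, r = 2 m, angle = 90 deg (perpendicular)
Using tau = F * r * sin(90)
sin(90) = 1
tau = 3 * 2 * 1
tau = 6 Nm

6 Nm


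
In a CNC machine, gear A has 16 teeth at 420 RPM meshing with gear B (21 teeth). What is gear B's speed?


Given: N1 = 16 teeth, w1 = 420 RPM, N2 = 21 teeth
Using N1*w1 = N2*w2
w2 = N1*w1 / N2
w2 = 16*420 / 21
w2 = 6720 / 21
w2 = 320 RPM

320 RPM


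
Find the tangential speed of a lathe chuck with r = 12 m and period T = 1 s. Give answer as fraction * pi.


Given: radius r = 12 m, period T = 1 s
Using v = 2*pi*r / T
v = 2*pi*12 / 1
v = 24*pi / 1
v = 24*pi m/s

24*pi m/s


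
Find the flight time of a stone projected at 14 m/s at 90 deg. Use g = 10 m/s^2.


Given: v0 = 14 m/s, theta = 90 deg, g = 10 m/s^2
sin(90) = 1
Using T = 2*v0*sin(theta) / g
T = 2*14*1 / 10
T = 28 / 10
T = 14/5 s

14/5 s


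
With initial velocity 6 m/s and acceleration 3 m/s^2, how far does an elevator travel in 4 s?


Given: v0 = 6 m/s, a = 3 m/s^2, t = 4 s
Using s = v0*t + (1/2)*a*t^2
s = 6*4 + (1/2)*3*4^2
s = 24 + (1/2)*48
s = 24 + 24
s = 48

48 m


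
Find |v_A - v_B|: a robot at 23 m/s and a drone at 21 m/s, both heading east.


Given: v_A = 23 m/s east, v_B = 21 m/s east
Both move in the same direction; relative speed = |v_A - v_B|
|23 - 21| = |2|
= 2 m/s

2 m/s


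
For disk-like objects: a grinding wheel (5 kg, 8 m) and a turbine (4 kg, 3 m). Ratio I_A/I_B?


Given: M1=5 kg, R1=8 m, M2=4 kg, R2=3 m
For a disk: I = (1/2)*M*R^2, so I_A/I_B = (M1*R1^2)/(M2*R2^2)
M1*R1^2 = 5*64 = 320
M2*R2^2 = 4*9 = 36
I_A/I_B = 320/36 = 80/9

80/9


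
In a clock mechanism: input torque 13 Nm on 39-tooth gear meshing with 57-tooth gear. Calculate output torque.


Given: N1 = 39, N2 = 57, T1 = 13 Nm
Using T2/T1 = N2/N1
T2 = T1 * N2 / N1
T2 = 13 * 57 / 39
T2 = 741 / 39
T2 = 19 Nm

19 Nm


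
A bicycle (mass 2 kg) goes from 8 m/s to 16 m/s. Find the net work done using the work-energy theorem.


Given: m = 2 kg, v0 = 8 m/s, v = 16 m/s
Using W = (1/2)*m*(v^2 - v0^2)
v^2 = 16^2 = 256
v0^2 = 8^2 = 64
v^2 - v0^2 = 256 - 64 = 192
W = (1/2)*2*192 = 192 J

192 J


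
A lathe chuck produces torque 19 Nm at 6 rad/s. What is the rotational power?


Given: tau = 19 Nm, omega = 6 rad/s
Using P = tau * omega
P = 19 * 6
P = 114 W

114 W


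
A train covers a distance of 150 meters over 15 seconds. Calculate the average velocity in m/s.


Given: distance d = 150 m, time t = 15 s
Using v = d / t
v = 150 / 15
v = 10 m/s

10 m/s


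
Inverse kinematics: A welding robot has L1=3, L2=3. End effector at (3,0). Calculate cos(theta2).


Given: L1 = 3, L2 = 3, target (x, y) = (3, 0)
Using cos(theta2) = (x^2 + y^2 - L1^2 - L2^2) / (2*L1*L2)
x^2 + y^2 = 3^2 + 0 = 9
L1^2 + L2^2 = 9 + 9 = 18
Numerator = 9 - 18 = -9
Denominator = 2*3*3 = 18
cos(theta2) = -9/18 = -1/2

-1/2


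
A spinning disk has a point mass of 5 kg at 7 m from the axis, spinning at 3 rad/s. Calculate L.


Given: m = 5 kg, r = 7 m, omega = 3 rad/s
For a point mass: I = m*r^2
I = 5*7^2 = 5*49 = 245
L = I*omega = 245*3
L = 735 kg*m^2/s

735 kg*m^2/s


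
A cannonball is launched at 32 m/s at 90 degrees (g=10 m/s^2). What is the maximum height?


Given: v0 = 32 m/s, theta = 90 deg, g = 10 m/s^2
sin^2(90) = 1
Using H = v0^2 * sin^2(theta) / (2*g)
H = 32^2 * 1 / (2*10)
H = 1024 * 1 / 20
H = 1024 / 20
H = 256/5 m

256/5 m


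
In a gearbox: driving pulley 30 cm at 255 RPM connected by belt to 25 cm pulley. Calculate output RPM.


Given: D1 = 30 cm, w1 = 255 RPM, D2 = 25 cm
Using D1*w1 = D2*w2
w2 = D1*w1 / D2
w2 = 30*255 / 25
w2 = 7650 / 25
w2 = 306 RPM

306 RPM


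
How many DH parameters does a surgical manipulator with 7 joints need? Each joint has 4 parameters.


Given: 7 joints, 4 DH parameters per joint (d, theta, a, alpha)
Total DH parameters = number_of_joints * 4
Total = 7 * 4
Total = 28

28


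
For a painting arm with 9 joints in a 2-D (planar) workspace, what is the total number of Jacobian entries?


Given: task space dimension = 2, joints = 9
Jacobian is a 2 x 9 matrix
Total entries = rows * columns
Total = 2 * 9
Total = 18

18


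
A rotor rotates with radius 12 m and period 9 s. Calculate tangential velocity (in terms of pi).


Given: radius r = 12 m, period T = 9 s
Using v = 2*pi*r / T
v = 2*pi*12 / 9
v = 24*pi / 9
v = 8/3*pi m/s

8/3*pi m/s


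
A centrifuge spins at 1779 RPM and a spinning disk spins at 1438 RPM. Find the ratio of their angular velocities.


Given: RPM_A = 1779, RPM_B = 1438
omega = 2*pi*RPM/60, so omega_A/omega_B = RPM_A / RPM_B
omega_A/omega_B = 1779 / 1438
omega_A/omega_B = 1779/1438

1779/1438


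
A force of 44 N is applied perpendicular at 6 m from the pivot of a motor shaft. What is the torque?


Given: F = 44 N, r = 6 m, angle = 90 deg (perpendicular)
Using tau = F * r * sin(90)
sin(90) = 1
tau = 44 * 6 * 1
tau = 264 Nm

264 Nm


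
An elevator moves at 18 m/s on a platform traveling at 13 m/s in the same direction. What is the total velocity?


Given: object velocity = 18 m/s, platform velocity = 13 m/s (same direction)
Using classical velocity addition: v_total = v_object + v_platform
v_total = 18 + 13
v_total = 31 m/s

31 m/s


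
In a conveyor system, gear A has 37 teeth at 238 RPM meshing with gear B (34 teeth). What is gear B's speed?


Given: N1 = 37 teeth, w1 = 238 RPM, N2 = 34 teeth
Using N1*w1 = N2*w2
w2 = N1*w1 / N2
w2 = 37*238 / 34
w2 = 8806 / 34
w2 = 259 RPM

259 RPM


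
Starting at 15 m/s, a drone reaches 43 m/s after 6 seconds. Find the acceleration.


Given: initial velocity v0 = 15 m/s, final velocity v = 43 m/s, time t = 6 s
Using a = (v - v0) / t
a = (43 - 15) / 6
a = 28 / 6
a = 14/3 m/s^2

14/3 m/s^2


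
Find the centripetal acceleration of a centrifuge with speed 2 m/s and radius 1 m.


Given: v = 2 m/s, r = 1 m
Using a_c = v^2 / r
a_c = 2^2 / 1
a_c = 4 / 1
a_c = 4 m/s^2

4 m/s^2


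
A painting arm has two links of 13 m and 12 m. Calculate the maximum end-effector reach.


Given: L1 = 13 m, L2 = 12 m
For a 2-link planar arm, max reach = L1 + L2 (fully extended)
Max reach = 13 + 12
Max reach = 25 m

25 m


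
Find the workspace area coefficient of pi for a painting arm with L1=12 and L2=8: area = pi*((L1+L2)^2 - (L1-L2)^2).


Given: L1 = 12, L2 = 8
(L1+L2)^2 = (20)^2 = 400
(L1-L2)^2 = (4)^2 = 16
Difference = 400 - 16 = 384
This equals 4*L1*L2 = 4*12*8 = 384
Workspace area = 384*pi

384


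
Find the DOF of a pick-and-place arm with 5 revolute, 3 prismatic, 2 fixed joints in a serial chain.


Given: serial robot with 5 revolute, 3 prismatic, 2 fixed joints
DOF contribution per joint type: revolute=1, prismatic=1, spherical=3, fixed=0
DOF = 5*1 + 3*1 + 2*0
DOF = 8

8


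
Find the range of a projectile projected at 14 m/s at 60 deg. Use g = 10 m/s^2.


Given: v0 = 14 m/s, theta = 60 deg, g = 10 m/s^2
sin(2*60) = sin(120) = sqrt(3)/2
Using R = v0^2 * sin(2*theta) / g
R = 14^2 * (sqrt(3)/2) / 10
R = 196 * sqrt(3) / 20
R = 49/5*sqrt(3) m

49/5*sqrt(3) m


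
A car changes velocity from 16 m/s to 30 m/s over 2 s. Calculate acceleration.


Given: initial velocity v0 = 16 m/s, final velocity v = 30 m/s, time t = 2 s
Using a = (v - v0) / t
a = (30 - 16) / 2
a = 14 / 2
a = 7 m/s^2

7 m/s^2


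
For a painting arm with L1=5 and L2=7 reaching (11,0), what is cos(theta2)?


Given: L1 = 5, L2 = 7, target (x, y) = (11, 0)
Using cos(theta2) = (x^2 + y^2 - L1^2 - L2^2) / (2*L1*L2)
x^2 + y^2 = 11^2 + 0 = 121
L1^2 + L2^2 = 25 + 49 = 74
Numerator = 121 - 74 = 47
Denominator = 2*5*7 = 70
cos(theta2) = 47/70 = 47/70

47/70


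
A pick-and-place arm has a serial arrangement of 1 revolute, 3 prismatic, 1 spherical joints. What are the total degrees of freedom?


Given: serial robot with 1 revolute, 3 prismatic, 1 spherical joints
DOF contribution per joint type: revolute=1, prismatic=1, spherical=3, fixed=0
DOF = 1*1 + 3*1 + 1*3
DOF = 7

7


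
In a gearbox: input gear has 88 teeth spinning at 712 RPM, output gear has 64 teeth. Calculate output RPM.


Given: N1 = 88 teeth, w1 = 712 RPM, N2 = 64 teeth
Using N1*w1 = N2*w2
w2 = N1*w1 / N2
w2 = 88*712 / 64
w2 = 62656 / 64
w2 = 979 RPM

979 RPM


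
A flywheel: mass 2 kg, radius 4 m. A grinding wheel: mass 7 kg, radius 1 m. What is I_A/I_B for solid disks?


Given: M1=2 kg, R1=4 m, M2=7 kg, R2=1 m
For a disk: I = (1/2)*M*R^2, so I_A/I_B = (M1*R1^2)/(M2*R2^2)
M1*R1^2 = 2*16 = 32
M2*R2^2 = 7*1 = 7
I_A/I_B = 32/7 = 32/7

32/7


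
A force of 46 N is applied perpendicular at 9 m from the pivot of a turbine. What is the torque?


Given: F = 46 N, r = 9 m, angle = 90 deg (perpendicular)
Using tau = F * r * sin(90)
sin(90) = 1
tau = 46 * 9 * 1
tau = 414 Nm

414 Nm


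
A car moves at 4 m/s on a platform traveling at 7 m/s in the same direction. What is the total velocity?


Given: object velocity = 4 m/s, platform velocity = 7 m/s (same direction)
Using classical velocity addition: v_total = v_object + v_platform
v_total = 4 + 7
v_total = 11 m/s

11 m/s


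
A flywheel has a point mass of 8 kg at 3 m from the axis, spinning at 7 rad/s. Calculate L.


Given: m = 8 kg, r = 3 m, omega = 7 rad/s
For a point mass: I = m*r^2
I = 8*3^2 = 8*9 = 72
L = I*omega = 72*7
L = 504 kg*m^2/s

504 kg*m^2/s


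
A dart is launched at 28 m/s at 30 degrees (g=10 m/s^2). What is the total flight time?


Given: v0 = 28 m/s, theta = 30 deg, g = 10 m/s^2
sin(30) = 1/2
Using T = 2*v0*sin(theta) / g
T = 2*28*1/2 / 10
T = 28 / 10
T = 14/5 s

14/5 s


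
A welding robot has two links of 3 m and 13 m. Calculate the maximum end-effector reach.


Given: L1 = 3 m, L2 = 13 m
For a 2-link planar arm, max reach = L1 + L2 (fully extended)
Max reach = 3 + 13
Max reach = 16 m

16 m


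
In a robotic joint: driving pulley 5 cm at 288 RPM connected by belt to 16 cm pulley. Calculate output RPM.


Given: D1 = 5 cm, w1 = 288 RPM, D2 = 16 cm
Using D1*w1 = D2*w2
w2 = D1*w1 / D2
w2 = 5*288 / 16
w2 = 1440 / 16
w2 = 90 RPM

90 RPM


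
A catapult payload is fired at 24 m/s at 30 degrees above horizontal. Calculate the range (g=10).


Given: v0 = 24 m/s, theta = 30 deg, g = 10 m/s^2
sin(2*30) = sin(60) = sqrt(3)/2
Using R = v0^2 * sin(2*theta) / g
R = 24^2 * (sqrt(3)/2) / 10
R = 576 * sqrt(3) / 20
R = 144/5*sqrt(3) m

144/5*sqrt(3) m


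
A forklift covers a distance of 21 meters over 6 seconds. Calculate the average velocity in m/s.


Given: distance d = 21 m, time t = 6 s
Using v = d / t
v = 21 / 6
v = 7/2 m/s

7/2 m/s


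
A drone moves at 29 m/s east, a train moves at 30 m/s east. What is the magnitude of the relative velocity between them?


Given: v_A = 29 m/s east, v_B = 30 m/s east
Both move in the same direction; relative speed = |v_A - v_B|
|29 - 30| = |-1|
= 1 m/s

1 m/s


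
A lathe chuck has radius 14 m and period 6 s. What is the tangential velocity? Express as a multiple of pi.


Given: radius r = 14 m, period T = 6 s
Using v = 2*pi*r / T
v = 2*pi*14 / 6
v = 28*pi / 6
v = 14/3*pi m/s

14/3*pi m/s


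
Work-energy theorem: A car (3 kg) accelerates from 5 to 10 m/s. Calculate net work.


Given: m = 3 kg, v0 = 5 m/s, v = 10 m/s
Using W = (1/2)*m*(v^2 - v0^2)
v^2 = 10^2 = 100
v0^2 = 5^2 = 25
v^2 - v0^2 = 100 - 25 = 75
W = (1/2)*3*75 = 225/2 J

225/2 J


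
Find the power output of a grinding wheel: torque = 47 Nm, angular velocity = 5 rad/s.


Given: tau = 47 Nm, omega = 5 rad/s
Using P = tau * omega
P = 47 * 5
P = 235 W

235 W


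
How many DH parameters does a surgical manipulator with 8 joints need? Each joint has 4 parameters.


Given: 8 joints, 4 DH parameters per joint (d, theta, a, alpha)
Total DH parameters = number_of_joints * 4
Total = 8 * 4
Total = 32

32


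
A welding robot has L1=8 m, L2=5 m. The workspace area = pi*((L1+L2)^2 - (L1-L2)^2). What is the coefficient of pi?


Given: L1 = 8, L2 = 5
(L1+L2)^2 = (13)^2 = 169
(L1-L2)^2 = (3)^2 = 9
Difference = 169 - 9 = 160
This equals 4*L1*L2 = 4*8*5 = 160
Workspace area = 160*pi

160


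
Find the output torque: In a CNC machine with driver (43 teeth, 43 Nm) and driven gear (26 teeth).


Given: N1 = 43, N2 = 26, T1 = 43 Nm
Using T2/T1 = N2/N1
T2 = T1 * N2 / N1
T2 = 43 * 26 / 43
T2 = 1118 / 43
T2 = 26 Nm

26 Nm


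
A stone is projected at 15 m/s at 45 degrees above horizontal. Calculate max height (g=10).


Given: v0 = 15 m/s, theta = 45 deg, g = 10 m/s^2
sin^2(45) = 1/2
Using H = v0^2 * sin^2(theta) / (2*g)
H = 15^2 * 1/2 / (2*10)
H = 225 * 1/2 / 20
H = 225/2 / 20
H = 45/8 m

45/8 m


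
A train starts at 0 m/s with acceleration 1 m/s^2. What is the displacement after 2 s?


Given: v0 = 0 m/s, a = 1 m/s^2, t = 2 s
Using s = v0*t + (1/2)*a*t^2
s = 0*2 + (1/2)*1*2^2
s = 0 + (1/2)*4
s = 0 + 2
s = 2

2 m


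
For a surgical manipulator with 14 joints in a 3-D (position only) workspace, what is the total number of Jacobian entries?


Given: task space dimension = 3, joints = 14
Jacobian is a 3 x 14 matrix
Total entries = rows * columns
Total = 3 * 14
Total = 42

42


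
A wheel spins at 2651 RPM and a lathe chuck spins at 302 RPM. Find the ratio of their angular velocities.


Given: RPM_A = 2651, RPM_B = 302
omega = 2*pi*RPM/60, so omega_A/omega_B = RPM_A / RPM_B
omega_A/omega_B = 2651 / 302
omega_A/omega_B = 2651/302

2651/302


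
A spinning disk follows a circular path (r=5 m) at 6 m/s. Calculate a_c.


Given: v = 6 m/s, r = 5 m
Using a_c = v^2 / r
a_c = 6^2 / 5
a_c = 36 / 5
a_c = 36/5 m/s^2

36/5 m/s^2


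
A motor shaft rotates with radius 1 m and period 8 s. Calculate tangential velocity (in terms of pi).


Given: radius r = 1 m, period T = 8 s
Using v = 2*pi*r / T
v = 2*pi*1 / 8
v = 2*pi / 8
v = 1/4*pi m/s

1/4*pi m/s


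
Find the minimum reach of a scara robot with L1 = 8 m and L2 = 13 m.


Given: L1 = 8 m, L2 = 13 m
For a 2-link planar arm, min reach = |L1 - L2| (second link folded back)
Min reach = |8 - 13|
Min reach = 5 m

5 m


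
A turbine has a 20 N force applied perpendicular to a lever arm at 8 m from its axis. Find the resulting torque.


Given: F = 20 N, r = 8 m, angle = 90 deg (perpendicular)
Using tau = F * r * sin(90)
sin(90) = 1
tau = 20 * 8 * 1
tau = 160 Nm

160 Nm


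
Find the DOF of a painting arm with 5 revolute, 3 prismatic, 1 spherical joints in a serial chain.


Given: serial robot with 5 revolute, 3 prismatic, 1 spherical joints
DOF contribution per joint type: revolute=1, prismatic=1, spherical=3, fixed=0
DOF = 5*1 + 3*1 + 1*3
DOF = 11

11


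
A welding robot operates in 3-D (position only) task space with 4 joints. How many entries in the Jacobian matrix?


Given: task space dimension = 3, joints = 4
Jacobian is a 3 x 4 matrix
Total entries = rows * columns
Total = 3 * 4
Total = 12

12


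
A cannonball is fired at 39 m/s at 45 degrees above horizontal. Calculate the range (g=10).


Given: v0 = 39 m/s, theta = 45 deg, g = 10 m/s^2
sin(2*45) = sin(90) = 1
Using R = v0^2 * sin(2*theta) / g
R = 39^2 * 1 / 10
R = 1521 / 10
R = 1521/10 m

1521/10 m


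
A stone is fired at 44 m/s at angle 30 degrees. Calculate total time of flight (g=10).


Given: v0 = 44 m/s, theta = 30 deg, g = 10 m/s^2
sin(30) = 1/2
Using T = 2*v0*sin(theta) / g
T = 2*44*1/2 / 10
T = 44 / 10
T = 22/5 s

22/5 s


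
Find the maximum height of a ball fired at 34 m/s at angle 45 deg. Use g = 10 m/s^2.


Given: v0 = 34 m/s, theta = 45 deg, g = 10 m/s^2
sin^2(45) = 1/2
Using H = v0^2 * sin^2(theta) / (2*g)
H = 34^2 * 1/2 / (2*10)
H = 1156 * 1/2 / 20
H = 578 / 20
H = 289/10 m

289/10 m


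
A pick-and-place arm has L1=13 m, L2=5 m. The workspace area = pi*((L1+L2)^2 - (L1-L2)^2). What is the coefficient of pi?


Given: L1 = 13, L2 = 5
(L1+L2)^2 = (18)^2 = 324
(L1-L2)^2 = (8)^2 = 64
Difference = 324 - 64 = 260
This equals 4*L1*L2 = 4*13*5 = 260
Workspace area = 260*pi

260


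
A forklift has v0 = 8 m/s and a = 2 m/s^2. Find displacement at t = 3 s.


Given: v0 = 8 m/s, a = 2 m/s^2, t = 3 s
Using s = v0*t + (1/2)*a*t^2
s = 8*3 + (1/2)*2*3^2
s = 24 + (1/2)*18
s = 24 + 9
s = 33

33 m


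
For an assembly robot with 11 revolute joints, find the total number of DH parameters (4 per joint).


Given: 11 joints, 4 DH parameters per joint (d, theta, a, alpha)
Total DH parameters = number_of_joints * 4
Total = 11 * 4
Total = 44

44


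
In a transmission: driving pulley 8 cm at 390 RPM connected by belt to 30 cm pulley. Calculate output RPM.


Given: D1 = 8 cm, w1 = 390 RPM, D2 = 30 cm
Using D1*w1 = D2*w2
w2 = D1*w1 / D2
w2 = 8*390 / 30
w2 = 3120 / 30
w2 = 104 RPM

104 RPM


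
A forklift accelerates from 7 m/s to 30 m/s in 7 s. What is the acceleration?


Given: initial velocity v0 = 7 m/s, final velocity v = 30 m/s, time t = 7 s
Using a = (v - v0) / t
a = (30 - 7) / 7
a = 23 / 7
a = 23/7 m/s^2

23/7 m/s^2


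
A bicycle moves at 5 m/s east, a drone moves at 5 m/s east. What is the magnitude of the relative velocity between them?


Given: v_A = 5 m/s east, v_B = 5 m/s east
Both move in the same direction; relative speed = |v_A - v_B|
|5 - 5| = |0|
= 0 m/s

0 m/s


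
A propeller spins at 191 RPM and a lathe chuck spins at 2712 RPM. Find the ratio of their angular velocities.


Given: RPM_A = 191, RPM_B = 2712
omega = 2*pi*RPM/60, so omega_A/omega_B = RPM_A / RPM_B
omega_A/omega_B = 191 / 2712
omega_A/omega_B = 191/2712

191/2712


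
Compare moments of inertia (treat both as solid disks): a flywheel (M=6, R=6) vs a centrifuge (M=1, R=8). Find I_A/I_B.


Given: M1=6 kg, R1=6 m, M2=1 kg, R2=8 m
For a disk: I = (1/2)*M*R^2, so I_A/I_B = (M1*R1^2)/(M2*R2^2)
M1*R1^2 = 6*36 = 216
M2*R2^2 = 1*64 = 64
I_A/I_B = 216/64 = 27/8

27/8


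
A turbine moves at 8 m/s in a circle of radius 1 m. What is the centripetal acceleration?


Given: v = 8 m/s, r = 1 m
Using a_c = v^2 / r
a_c = 8^2 / 1
a_c = 64 / 1
a_c = 64 m/s^2

64 m/s^2


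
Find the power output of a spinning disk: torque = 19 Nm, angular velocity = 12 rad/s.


Given: tau = 19 Nm, omega = 12 rad/s
Using P = tau * omega
P = 19 * 12
P = 228 W

228 W


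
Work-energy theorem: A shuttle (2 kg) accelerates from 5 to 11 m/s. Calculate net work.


Given: m = 2 kg, v0 = 5 m/s, v = 11 m/s
Using W = (1/2)*m*(v^2 - v0^2)
v^2 = 11^2 = 121
v0^2 = 5^2 = 25
v^2 - v0^2 = 121 - 25 = 96
W = (1/2)*2*96 = 96 J

96 J


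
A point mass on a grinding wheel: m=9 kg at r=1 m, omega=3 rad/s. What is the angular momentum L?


Given: m = 9 kg, r = 1 m, omega = 3 rad/s
For a point mass: I = m*r^2
I = 9*1^2 = 9*1 = 9
L = I*omega = 9*3
L = 27 kg*m^2/s

27 kg*m^2/s


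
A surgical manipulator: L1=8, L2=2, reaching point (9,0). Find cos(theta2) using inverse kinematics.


Given: L1 = 8, L2 = 2, target (x, y) = (9, 0)
Using cos(theta2) = (x^2 + y^2 - L1^2 - L2^2) / (2*L1*L2)
x^2 + y^2 = 9^2 + 0 = 81
L1^2 + L2^2 = 64 + 4 = 68
Numerator = 81 - 68 = 13
Denominator = 2*8*2 = 32
cos(theta2) = 13/32 = 13/32

13/32


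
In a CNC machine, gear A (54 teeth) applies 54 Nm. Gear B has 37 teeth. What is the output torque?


Given: N1 = 54, N2 = 37, T1 = 54 Nm
Using T2/T1 = N2/N1
T2 = T1 * N2 / N1
T2 = 54 * 37 / 54
T2 = 1998 / 54
T2 = 37 Nm

37 Nm


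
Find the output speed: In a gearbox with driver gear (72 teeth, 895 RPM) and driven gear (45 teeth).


Given: N1 = 72 teeth, w1 = 895 RPM, N2 = 45 teeth
Using N1*w1 = N2*w2
w2 = N1*w1 / N2
w2 = 72*895 / 45
w2 = 64440 / 45
w2 = 1432 RPM

1432 RPM


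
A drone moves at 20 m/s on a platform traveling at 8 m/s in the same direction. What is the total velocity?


Given: object velocity = 20 m/s, platform velocity = 8 m/s (same direction)
Using classical velocity addition: v_total = v_object + v_platform
v_total = 20 + 8
v_total = 28 m/s

28 m/s


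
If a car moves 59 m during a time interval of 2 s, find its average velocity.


Given: distance d = 59 m, time t = 2 s
Using v = d / t
v = 59 / 2
v = 59/2 m/s

59/2 m/s


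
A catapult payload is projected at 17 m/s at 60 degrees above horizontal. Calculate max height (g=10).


Given: v0 = 17 m/s, theta = 60 deg, g = 10 m/s^2
sin^2(60) = 3/4
Using H = v0^2 * sin^2(theta) / (2*g)
H = 17^2 * 3/4 / (2*10)
H = 289 * 3/4 / 20
H = 867/4 / 20
H = 867/80 m

867/80 m


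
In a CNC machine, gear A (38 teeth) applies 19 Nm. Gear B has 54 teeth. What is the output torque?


Given: N1 = 38, N2 = 54, T1 = 19 Nm
Using T2/T1 = N2/N1
T2 = T1 * N2 / N1
T2 = 19 * 54 / 38
T2 = 1026 / 38
T2 = 27 Nm

27 Nm


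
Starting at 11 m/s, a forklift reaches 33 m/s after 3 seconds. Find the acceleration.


Given: initial velocity v0 = 11 m/s, final velocity v = 33 m/s, time t = 3 s
Using a = (v - v0) / t
a = (33 - 11) / 3
a = 22 / 3
a = 22/3 m/s^2

22/3 m/s^2


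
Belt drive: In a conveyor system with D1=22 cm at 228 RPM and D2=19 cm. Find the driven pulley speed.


Given: D1 = 22 cm, w1 = 228 RPM, D2 = 19 cm
Using D1*w1 = D2*w2
w2 = D1*w1 / D2
w2 = 22*228 / 19
w2 = 5016 / 19
w2 = 264 RPM

264 RPM


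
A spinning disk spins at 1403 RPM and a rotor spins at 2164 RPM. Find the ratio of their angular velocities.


Given: RPM_A = 1403, RPM_B = 2164
omega = 2*pi*RPM/60, so omega_A/omega_B = RPM_A / RPM_B
omega_A/omega_B = 1403 / 2164
omega_A/omega_B = 1403/2164

1403/2164


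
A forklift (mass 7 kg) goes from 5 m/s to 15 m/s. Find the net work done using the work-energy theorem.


Given: m = 7 kg, v0 = 5 m/s, v = 15 m/s
Using W = (1/2)*m*(v^2 - v0^2)
v^2 = 15^2 = 225
v0^2 = 5^2 = 25
v^2 - v0^2 = 225 - 25 = 200
W = (1/2)*7*200 = 700 J

700 J


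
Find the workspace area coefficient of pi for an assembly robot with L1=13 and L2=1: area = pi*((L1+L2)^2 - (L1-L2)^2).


Given: L1 = 13, L2 = 1
(L1+L2)^2 = (14)^2 = 196
(L1-L2)^2 = (12)^2 = 144
Difference = 196 - 144 = 52
This equals 4*L1*L2 = 4*13*1 = 52
Workspace area = 52*pi

52


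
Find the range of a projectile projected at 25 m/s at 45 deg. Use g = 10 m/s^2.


Given: v0 = 25 m/s, theta = 45 deg, g = 10 m/s^2
sin(2*45) = sin(90) = 1
Using R = v0^2 * sin(2*theta) / g
R = 25^2 * 1 / 10
R = 625 / 10
R = 125/2 m

125/2 m


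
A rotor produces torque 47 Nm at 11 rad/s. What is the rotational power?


Given: tau = 47 Nm, omega = 11 rad/s
Using P = tau * omega
P = 47 * 11
P = 517 W

517 W


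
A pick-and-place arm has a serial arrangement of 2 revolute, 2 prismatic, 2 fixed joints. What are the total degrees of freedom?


Given: serial robot with 2 revolute, 2 prismatic, 2 fixed joints
DOF contribution per joint type: revolute=1, prismatic=1, spherical=3, fixed=0
DOF = 2*1 + 2*1 + 2*0
DOF = 4

4


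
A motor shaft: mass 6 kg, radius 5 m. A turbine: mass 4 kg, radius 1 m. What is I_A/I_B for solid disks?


Given: M1=6 kg, R1=5 m, M2=4 kg, R2=1 m
For a disk: I = (1/2)*M*R^2, so I_A/I_B = (M1*R1^2)/(M2*R2^2)
M1*R1^2 = 6*25 = 150
M2*R2^2 = 4*1 = 4
I_A/I_B = 150/4 = 75/2

75/2
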